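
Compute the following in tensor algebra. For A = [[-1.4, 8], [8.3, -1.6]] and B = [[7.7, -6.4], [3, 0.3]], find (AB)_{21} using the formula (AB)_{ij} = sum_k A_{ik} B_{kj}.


(AB)_{ij} = sum_k A_{ik} B_{kj}.
For i=2, j=1:
A_{21} * B_{11} = 8.3 * 7.7 = 63.91
A_{22} * B_{21} = -1.6 * 3 = -4.8
Sum = 63.91 + -4.8 = 59.11

59.11


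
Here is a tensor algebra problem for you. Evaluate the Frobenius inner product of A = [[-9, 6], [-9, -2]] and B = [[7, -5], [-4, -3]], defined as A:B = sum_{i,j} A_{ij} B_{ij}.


A:B = sum over all i,j of A_{ij} * B_{ij}.
Row 1: -9*7=-63, 6*-5=-30 => row sum = -93
Row 2: -9*-4=36, -2*-3=6 => row sum = 42
Total = -93 + 42 = -51

-51


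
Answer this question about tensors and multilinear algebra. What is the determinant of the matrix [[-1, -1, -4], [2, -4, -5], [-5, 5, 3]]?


Expanding along the first row, det(A) = a11*M_11 - a12*M_12 + a13*M_13, where M_1j is the (1,j) minor.
Minor M_11 = -4*3 - -5*5 = 13
Minor M_12 = 2*3 - -5*-5 = -19
Minor M_13 = 2*5 - -4*-5 = -10
det = -1*(13) - -1*(-19) + -4*(-10)
    = -13 - 19 + 40
    = 8

8


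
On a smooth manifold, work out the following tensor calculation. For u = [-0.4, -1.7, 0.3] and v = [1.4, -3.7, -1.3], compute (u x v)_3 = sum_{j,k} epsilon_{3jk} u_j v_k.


(u x v)_3 = sum_{j,k} epsilon_{3jk} u_j v_k. Only permutations of (1,2,3) contribute; the two non-zero terms are:
eps_{312} u_1 v_2 = 1 * -0.4 * -3.7 = 1.48
eps_{321} u_2 v_1 = -1 * -1.7 * 1.4 = 2.38
(u x v)_3 = 3.86

3.86


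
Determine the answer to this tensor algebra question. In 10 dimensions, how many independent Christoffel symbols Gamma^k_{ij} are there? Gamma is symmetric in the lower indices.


Christoffel symbols Gamma^k_{ij} are symmetric in i,j, so there are d * d(d+1)/2 independent symbols.
d = 10
d(d+1)/2 = 10 * 11 / 2 = 55
Total = 10 * 55 = 550

550


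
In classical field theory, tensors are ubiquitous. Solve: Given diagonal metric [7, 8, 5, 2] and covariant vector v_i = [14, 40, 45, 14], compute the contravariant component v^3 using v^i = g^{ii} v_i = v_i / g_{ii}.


To raise an index with a diagonal metric: v^i = v_i / g_{ii}.
For index 3: v_3 = 45, g_{33} = 5
v^3 = 45 / 5 = 9

9


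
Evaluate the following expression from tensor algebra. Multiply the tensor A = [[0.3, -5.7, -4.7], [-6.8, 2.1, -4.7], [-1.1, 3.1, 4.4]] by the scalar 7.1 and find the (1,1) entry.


Scalar multiplication: (cA)_{ij} = c * A_{ij}.
c = 7.1
A_{11} = 0.3
(cA)_{11} = 7.1 * 0.3 = 2.13

2.13


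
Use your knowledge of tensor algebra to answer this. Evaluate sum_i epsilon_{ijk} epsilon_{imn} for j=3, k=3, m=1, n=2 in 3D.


Using the identity: epsilon_{ijk} epsilon_{imn} = delta_{jm} delta_{kn} - delta_{jn} delta_{km}.
delta_{31} = 0
delta_{32} = 0
delta_{32} = 0
delta_{31} = 0
Result = 0 * 0 - 0 * 0 = 0 - 0 = 0

0


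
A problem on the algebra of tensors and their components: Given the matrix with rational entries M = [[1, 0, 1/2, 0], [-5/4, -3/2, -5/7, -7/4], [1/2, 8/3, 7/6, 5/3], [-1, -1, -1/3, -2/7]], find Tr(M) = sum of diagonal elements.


The trace is the sum of diagonal entries.
Diagonal: M[1,1] = 1, M[2,2] = -3/2, M[3,3] = 7/6, M[4,4] = -2/7
Tr(M) = 1 + -3/2 + 7/6 + -2/7
Computing step by step:
After adding M[1,1]: 1
After adding M[2,2]: -1/2
After adding M[3,3]: 2/3
After adding M[4,4]: 8/21
Tr(M) = 8/21

8/21


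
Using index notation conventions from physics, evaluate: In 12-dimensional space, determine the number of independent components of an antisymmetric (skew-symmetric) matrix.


An antisymmetric rank-2 tensor satisfies A_{ij} = -A_{ji}, so diagonal entries are zero.
The independent components are the upper-triangular entries: C(n, 2) = n(n-1)/2.
n = 12
C(12, 2) = 12 * 11 / 2 = 132 / 2 = 66

66


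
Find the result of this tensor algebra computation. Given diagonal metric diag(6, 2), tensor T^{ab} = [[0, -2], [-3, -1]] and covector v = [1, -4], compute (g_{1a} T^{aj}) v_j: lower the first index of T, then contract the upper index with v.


Step 1: lower the first index. For a diagonal metric, g_{ia} T^{aj} = g_{ii} T^{ij} (no sum on i).
g_{11} = 6
S_1{}^1 = 6 * T^{11} = 6 * 0 = 0
S_1{}^2 = 6 * T^{12} = 6 * -2 = -12
Step 2: contract S_1{}^j with v_j.
S_1{}^1 * v_1 = 0 * 1 = 0
S_1{}^2 * v_2 = -12 * -4 = 48
Result = 0 + 48 = 48

48


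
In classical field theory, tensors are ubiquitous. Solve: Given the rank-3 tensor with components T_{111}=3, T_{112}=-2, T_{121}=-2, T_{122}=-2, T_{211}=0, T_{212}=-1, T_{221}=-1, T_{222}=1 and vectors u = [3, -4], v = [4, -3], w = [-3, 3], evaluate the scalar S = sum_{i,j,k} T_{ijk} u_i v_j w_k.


S = sum over i,j,k of T_{ijk} u_i v_j w_k. Expanding all 8 terms:
T_{111}*u_1*v_1*w_1 = 3*3*4*-3 = -108  (running total: -108)
T_{112}*u_1*v_1*w_2 = -2*3*4*3 = -72  (running total: -180)
T_{121}*u_1*v_2*w_1 = -2*3*-3*-3 = -54  (running total: -234)
T_{122}*u_1*v_2*w_2 = -2*3*-3*3 = 54  (running total: -180)
T_{211}*u_2*v_1*w_1 = 0*-4*4*-3 = 0  (running total: -180)
T_{212}*u_2*v_1*w_2 = -1*-4*4*3 = 48  (running total: -132)
T_{221}*u_2*v_2*w_1 = -1*-4*-3*-3 = 36  (running total: -96)
T_{222}*u_2*v_2*w_2 = 1*-4*-3*3 = 36  (running total: -60)
S = -60

-60


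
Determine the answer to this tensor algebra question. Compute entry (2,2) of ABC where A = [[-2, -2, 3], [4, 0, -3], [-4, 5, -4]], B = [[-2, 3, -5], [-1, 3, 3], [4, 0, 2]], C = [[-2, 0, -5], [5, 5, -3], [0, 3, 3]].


(ABC)_{22} = sum_m (AB)_{2m} C_{m2}. First compute row 2 of AB.
(AB)_{21} = 4*-2 + 0*-1 + -3*4 = -20
(AB)_{22} = 4*3 + 0*3 + -3*0 = 12
(AB)_{23} = 4*-5 + 0*3 + -3*2 = -26
Now contract with column 2 of C:
(AB)_{21} * C_{12} = -20 * 0 = 0
(AB)_{22} * C_{22} = 12 * 5 = 60
(AB)_{23} * C_{32} = -26 * 3 = -78
(ABC)_{22} = 0 + 60 + -78 = -18

-18


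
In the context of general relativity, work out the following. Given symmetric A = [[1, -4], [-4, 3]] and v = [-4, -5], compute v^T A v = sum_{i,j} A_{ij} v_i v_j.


First compute Av:
(Av)_1 = 1*-4 + -4*-5 = 16
(Av)_2 = -4*-4 + 3*-5 = 1
Av = [16, 1]
Then v^T (Av) = -4*16 + -5*1
= -64 + -5 = -69

-69


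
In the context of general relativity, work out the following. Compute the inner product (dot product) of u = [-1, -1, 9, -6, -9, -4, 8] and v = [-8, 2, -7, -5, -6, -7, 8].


The inner product u . v = sum of u_i * v_i.
Term-by-term: -1 * -8, -1 * 2, 9 * -7, -6 * -5, -9 * -6, -4 * -7, 8 * 8
Products: 8, -2, -63, 30, 54, 28, 64
Sum = 8 + -2 + -63 + 30 + 54 + 28 + 64 = 119

119


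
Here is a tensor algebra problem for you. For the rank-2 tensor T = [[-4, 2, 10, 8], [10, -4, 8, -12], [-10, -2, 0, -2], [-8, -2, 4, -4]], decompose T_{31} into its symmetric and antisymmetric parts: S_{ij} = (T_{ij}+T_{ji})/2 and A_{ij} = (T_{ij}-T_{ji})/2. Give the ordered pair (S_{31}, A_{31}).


T_{31} = -10
T_{13} = 10
S_{31} = (-10 + 10)/2 = 0/2 = 0
A_{31} = (-10 - 10)/2 = -20/2 = -10
Check: S + A = 0 + -10 = -10 = T_{31}.

(0, -10)


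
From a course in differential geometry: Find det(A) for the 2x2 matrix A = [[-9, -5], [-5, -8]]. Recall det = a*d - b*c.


For a 2x2 matrix [[a, b], [c, d]], det = a*d - b*c.
a = -9, b = -5, c = -5, d = -8
a*d = -9 * -8 = 72
b*c = -5 * -5 = 25
det = 72 - 25 = 47

47


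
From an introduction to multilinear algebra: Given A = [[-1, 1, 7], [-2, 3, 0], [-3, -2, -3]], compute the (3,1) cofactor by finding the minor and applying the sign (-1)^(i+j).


To find cofactor C_{31}, delete row 3 and column 1.
The resulting 2x2 submatrix is: [[1, 7], [3, 0]]
Minor M_{31} = 1*0 - 7*3
  = 0 - 21 = -21
Sign = (-1)^(3+1) = (-1)^4 = 1
Cofactor C_{31} = 1 * -21 = -21

-21


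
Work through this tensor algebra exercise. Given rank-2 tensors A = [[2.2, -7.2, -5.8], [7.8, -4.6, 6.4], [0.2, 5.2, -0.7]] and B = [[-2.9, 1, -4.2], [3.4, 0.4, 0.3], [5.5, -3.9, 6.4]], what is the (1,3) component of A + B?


Tensor addition is component-wise: (A + B)_{ij} = A_{ij} + B_{ij}.
A_{13} = -5.8
B_{13} = -4.2
(A + B)_{13} = -5.8 + -4.2 = -10

-10


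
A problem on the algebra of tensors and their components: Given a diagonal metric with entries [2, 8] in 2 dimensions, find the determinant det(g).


For a diagonal metric, the determinant is the product of diagonal entries.
Diagonal entries: 2, 8
det(g) = 2 * 8 = 16

16


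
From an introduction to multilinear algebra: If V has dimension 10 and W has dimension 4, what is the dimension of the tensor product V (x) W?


The dimension of a tensor product is the product of dimensions.
dim(V) = 10, dim(W) = 4
dim(V (x) W) = 10 * 4 = 40

40


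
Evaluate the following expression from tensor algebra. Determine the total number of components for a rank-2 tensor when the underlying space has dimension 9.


The number of components of a rank-r tensor in d dimensions is d^r.
Here d = 9 and r = 2.
9^2 = 81

81


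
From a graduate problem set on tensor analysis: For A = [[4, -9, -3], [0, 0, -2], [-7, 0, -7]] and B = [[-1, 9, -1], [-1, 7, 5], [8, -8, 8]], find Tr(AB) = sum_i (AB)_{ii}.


Tr(AB) = sum_i (AB)_{ii} where (AB)_{ii} = sum_k A_{ik} B_{ki}.
(AB)_{11} = 4*-1 + -9*-1 + -3*8 = -19
(AB)_{22} = 0*9 + 0*7 + -2*-8 = 16
(AB)_{33} = -7*-1 + 0*5 + -7*8 = -49
Tr(AB) = -19 + 16 + -49 = -52

-52


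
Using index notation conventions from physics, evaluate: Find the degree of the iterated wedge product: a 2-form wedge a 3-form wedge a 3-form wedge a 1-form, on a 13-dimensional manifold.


The degree of a wedge product is the sum of the degrees of the individual forms.
Degrees: 2, 3, 3, 1
Total degree = 2 + 3 + 3 + 1 = 9

9


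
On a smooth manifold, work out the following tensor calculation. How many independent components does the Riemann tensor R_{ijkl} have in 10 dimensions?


The Riemann tensor in d dimensions has d^2(d^2 - 1)/12 independent components.
d = 10, so d^2 = 100
d^2 - 1 = 99
d^2(d^2 - 1) = 100 * 99 = 9900
Divide by 12: 9900 / 12 = 825

825


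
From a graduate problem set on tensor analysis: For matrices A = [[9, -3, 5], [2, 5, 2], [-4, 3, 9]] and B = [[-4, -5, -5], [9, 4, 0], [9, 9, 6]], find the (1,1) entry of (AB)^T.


(AB)^T_{ij} = (AB)_{ji} = sum_k A_{jk} B_{ki}.
For i=1, j=1 we need (AB)_{11}:
A_{11} * B_{11} = 9 * -4 = -36
A_{12} * B_{21} = -3 * 9 = -27
A_{13} * B_{31} = 5 * 9 = 45
Sum = -36 + -27 + 45 = -18

-18


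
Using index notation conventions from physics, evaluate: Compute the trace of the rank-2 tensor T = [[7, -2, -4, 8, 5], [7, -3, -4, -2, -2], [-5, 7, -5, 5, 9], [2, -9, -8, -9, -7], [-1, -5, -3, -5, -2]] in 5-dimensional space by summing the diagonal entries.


The contraction (trace) of a rank-2 tensor is the sum of its diagonal elements.
Diagonal entries: A[1,1] = 7, A[2,2] = -3, A[3,3] = -5, A[4,4] = -9, A[5,5] = -2
Tr(A) = 7 + -3 + -5 + -9 + -2 = -12

-12


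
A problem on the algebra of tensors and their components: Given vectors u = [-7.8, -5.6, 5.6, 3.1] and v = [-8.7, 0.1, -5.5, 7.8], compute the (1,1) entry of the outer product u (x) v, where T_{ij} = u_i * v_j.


The outer product entry T_{ij} = u_i * v_j.
We need i=1, j=1.
u_1 = -7.8, v_1 = -8.7
T_{1,1} = -7.8 * -8.7 = 67.86

67.86


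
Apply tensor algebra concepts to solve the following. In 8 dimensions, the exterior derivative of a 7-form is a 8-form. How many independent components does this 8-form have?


The exterior derivative of a p-form is a (p+1)-form.
Its number of independent components is C(n, p+1).
n = 8, p+1 = 8
C(8, 8) = 1

1


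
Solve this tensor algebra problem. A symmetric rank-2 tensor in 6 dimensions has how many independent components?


A symmetric rank-2 tensor in d dimensions has d(d+1)/2 independent components.
d = 6
d(d+1)/2 = 6 * 7 / 2 = 42 / 2 = 21

21


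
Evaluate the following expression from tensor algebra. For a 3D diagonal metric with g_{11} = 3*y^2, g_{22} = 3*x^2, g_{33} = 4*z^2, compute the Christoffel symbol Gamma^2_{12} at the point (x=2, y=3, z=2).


For a diagonal metric, Gamma^k_{ij} = (1/2) g^{kk} (dg_{ik}/dx_j + dg_{jk}/dx_i - dg_{ij}/dx_k).
The metric is diagonal, so g_{ab} = 0 for a != b.
At the given point: g_{11} = 27, g_{22} = 12, g_{33} = 16
g^{22} = 1/12
dg_{12}/dx_2 = 0 (off-diagonal)
dg_{22}/dx_1 = dg_{22}/dx_1 = 12
dg_{12}/dx_2 = 0 (off-diagonal)
Numerator = 0 + 12 - 0 = 12
Gamma^2_{12} = 12 / (2 * 12) = 1/2

1/2


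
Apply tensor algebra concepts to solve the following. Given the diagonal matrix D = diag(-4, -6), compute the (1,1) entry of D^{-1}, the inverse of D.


For a diagonal matrix, the inverse has entries (D^{-1})_{ii} = 1/d_{ii}.
The diagonal entries are: d_{11} = -4, d_{22} = -6
We need (D^{-1})_{11} = 1/d_{11} = 1/-4 = -1/4

-1/4


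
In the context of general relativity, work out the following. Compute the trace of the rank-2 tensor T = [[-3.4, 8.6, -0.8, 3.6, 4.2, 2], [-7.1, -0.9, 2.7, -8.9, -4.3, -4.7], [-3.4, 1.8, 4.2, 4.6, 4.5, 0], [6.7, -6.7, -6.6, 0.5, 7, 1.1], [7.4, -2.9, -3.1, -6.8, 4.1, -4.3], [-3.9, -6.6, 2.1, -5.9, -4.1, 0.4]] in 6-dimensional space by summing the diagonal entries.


The contraction (trace) of a rank-2 tensor is the sum of its diagonal elements.
Diagonal entries: A[1,1] = -3.4, A[2,2] = -0.9, A[3,3] = 4.2, A[4,4] = 0.5, A[5,5] = 4.1, A[6,6] = 0.4
Tr(A) = -3.4 + -0.9 + 4.2 + 0.5 + 4.1 + 0.4 = 4.9

4.9


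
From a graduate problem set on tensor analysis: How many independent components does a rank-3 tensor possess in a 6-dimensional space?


The number of components of a rank-r tensor in d dimensions is d^r.
Here d = 6 and r = 3.
6^3 = 216

216


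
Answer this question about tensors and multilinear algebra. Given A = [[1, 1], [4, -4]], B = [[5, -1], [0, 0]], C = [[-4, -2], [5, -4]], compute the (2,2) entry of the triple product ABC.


(ABC)_{22} = sum_m (AB)_{2m} C_{m2}. First compute row 2 of AB.
(AB)_{21} = 4*5 + -4*0 = 20
(AB)_{22} = 4*-1 + -4*0 = -4
Now contract with column 2 of C:
(AB)_{21} * C_{12} = 20 * -2 = -40
(AB)_{22} * C_{22} = -4 * -4 = 16
(ABC)_{22} = -40 + 16 = -24

-24


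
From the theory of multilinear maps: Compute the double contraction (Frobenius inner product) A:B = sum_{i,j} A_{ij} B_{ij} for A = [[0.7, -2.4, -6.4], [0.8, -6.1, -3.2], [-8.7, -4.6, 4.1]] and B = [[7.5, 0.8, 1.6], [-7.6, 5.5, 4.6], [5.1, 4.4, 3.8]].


A:B = sum over all i,j of A_{ij} * B_{ij}.
Row 1: 0.7*7.5=5.25, -2.4*0.8=-1.92, -6.4*1.6=-10.24 => row sum = -6.91
Row 2: 0.8*-7.6=-6.08, -6.1*5.5=-33.55, -3.2*4.6=-14.72 => row sum = -54.35
Row 3: -8.7*5.1=-44.37, -4.6*4.4=-20.24, 4.1*3.8=15.58 => row sum = -49.03
Total = -6.91 + -54.35 + -49.03 = -110.29

-110.29


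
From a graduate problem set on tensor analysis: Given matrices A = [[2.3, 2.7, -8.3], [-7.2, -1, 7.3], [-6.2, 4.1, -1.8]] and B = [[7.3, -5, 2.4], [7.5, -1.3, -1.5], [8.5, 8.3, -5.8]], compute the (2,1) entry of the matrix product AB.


(AB)_{ij} = sum_k A_{ik} B_{kj}.
For i=2, j=1:
A_{21} * B_{11} = -7.2 * 7.3 = -52.56
A_{22} * B_{21} = -1 * 7.5 = -7.5
A_{23} * B_{31} = 7.3 * 8.5 = 62.05
Sum = -52.56 + -7.5 + 62.05 = 1.99

1.99


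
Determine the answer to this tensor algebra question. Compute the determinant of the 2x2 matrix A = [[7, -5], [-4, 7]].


For a 2x2 matrix [[a, b], [c, d]], det = a*d - b*c.
a = 7, b = -5, c = -4, d = 7
a*d = 7 * 7 = 49
b*c = -5 * -4 = 20
det = 49 - 20 = 29

29


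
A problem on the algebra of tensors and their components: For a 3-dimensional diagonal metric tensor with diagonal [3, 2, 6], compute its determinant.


For a diagonal metric, the determinant is the product of diagonal entries.
Diagonal entries: 3, 2, 6
det(g) = 3 * 2 * 6 = 36

36


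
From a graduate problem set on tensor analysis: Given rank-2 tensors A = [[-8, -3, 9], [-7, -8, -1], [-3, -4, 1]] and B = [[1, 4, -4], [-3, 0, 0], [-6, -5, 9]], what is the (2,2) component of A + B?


Tensor addition is component-wise: (A + B)_{ij} = A_{ij} + B_{ij}.
A_{22} = -8
B_{22} = 0
(A + B)_{22} = -8 + 0 = -8

-8


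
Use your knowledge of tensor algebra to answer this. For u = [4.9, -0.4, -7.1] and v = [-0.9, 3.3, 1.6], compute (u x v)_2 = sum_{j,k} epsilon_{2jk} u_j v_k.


(u x v)_2 = sum_{j,k} epsilon_{2jk} u_j v_k. Only permutations of (1,2,3) contribute; the two non-zero terms are:
eps_{213} u_1 v_3 = -1 * 4.9 * 1.6 = -7.84
eps_{231} u_3 v_1 = 1 * -7.1 * -0.9 = 6.39
(u x v)_2 = -1.45

-1.45


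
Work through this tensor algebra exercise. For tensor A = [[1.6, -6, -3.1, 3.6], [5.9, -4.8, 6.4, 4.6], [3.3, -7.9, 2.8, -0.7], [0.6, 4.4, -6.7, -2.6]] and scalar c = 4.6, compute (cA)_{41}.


Scalar multiplication: (cA)_{ij} = c * A_{ij}.
c = 4.6
A_{41} = 0.6
(cA)_{41} = 4.6 * 0.6 = 2.76

2.76


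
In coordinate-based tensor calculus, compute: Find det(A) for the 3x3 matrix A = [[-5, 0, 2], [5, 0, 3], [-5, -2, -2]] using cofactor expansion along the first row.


Expanding along the first row, det(A) = a11*M_11 - a12*M_12 + a13*M_13, where M_1j is the (1,j) minor.
Minor M_11 = 0*-2 - 3*-2 = 6
Minor M_12 = 5*-2 - 3*-5 = 5
Minor M_13 = 5*-2 - 0*-5 = -10
det = -5*(6) - 0*(5) + 2*(-10)
    = -30 - 0 + -20
    = -50

-50


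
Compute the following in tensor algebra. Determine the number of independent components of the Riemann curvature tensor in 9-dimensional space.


The Riemann tensor in d dimensions has d^2(d^2 - 1)/12 independent components.
d = 9, so d^2 = 81
d^2 - 1 = 80
d^2(d^2 - 1) = 81 * 80 = 6480
Divide by 12: 6480 / 12 = 540

540


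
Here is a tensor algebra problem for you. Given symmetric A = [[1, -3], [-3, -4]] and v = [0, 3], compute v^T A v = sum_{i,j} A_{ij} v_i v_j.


First compute Av:
(Av)_1 = 1*0 + -3*3 = -9
(Av)_2 = -3*0 + -4*3 = -12
Av = [-9, -12]
Then v^T (Av) = 0*-9 + 3*-12
= 0 + -36 = -36

-36


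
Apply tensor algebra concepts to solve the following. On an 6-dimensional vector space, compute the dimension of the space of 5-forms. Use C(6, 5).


The dimension of the space of p-forms on an n-dimensional space is C(n, p).
n = 6, p = 5
C(6, 5) = 6! / (5! * 1!) = 6

6


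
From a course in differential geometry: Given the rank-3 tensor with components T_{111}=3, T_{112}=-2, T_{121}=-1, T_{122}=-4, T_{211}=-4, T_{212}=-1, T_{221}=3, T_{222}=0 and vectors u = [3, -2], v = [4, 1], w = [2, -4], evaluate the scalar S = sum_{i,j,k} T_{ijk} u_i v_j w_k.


S = sum over i,j,k of T_{ijk} u_i v_j w_k. Expanding all 8 terms:
T_{111}*u_1*v_1*w_1 = 3*3*4*2 = 72  (running total: 72)
T_{112}*u_1*v_1*w_2 = -2*3*4*-4 = 96  (running total: 168)
T_{121}*u_1*v_2*w_1 = -1*3*1*2 = -6  (running total: 162)
T_{122}*u_1*v_2*w_2 = -4*3*1*-4 = 48  (running total: 210)
T_{211}*u_2*v_1*w_1 = -4*-2*4*2 = 64  (running total: 274)
T_{212}*u_2*v_1*w_2 = -1*-2*4*-4 = -32  (running total: 242)
T_{221}*u_2*v_2*w_1 = 3*-2*1*2 = -12  (running total: 230)
T_{222}*u_2*v_2*w_2 = 0*-2*1*-4 = 0  (running total: 230)
S = 230

230


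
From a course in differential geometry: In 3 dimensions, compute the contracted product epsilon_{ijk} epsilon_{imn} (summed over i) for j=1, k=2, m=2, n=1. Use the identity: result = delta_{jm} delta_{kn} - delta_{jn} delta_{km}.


Using the identity: epsilon_{ijk} epsilon_{imn} = delta_{jm} delta_{kn} - delta_{jn} delta_{km}.
delta_{12} = 0
delta_{21} = 0
delta_{11} = 1
delta_{22} = 1
Result = 0 * 0 - 1 * 1 = 0 - 1 = -1

-1


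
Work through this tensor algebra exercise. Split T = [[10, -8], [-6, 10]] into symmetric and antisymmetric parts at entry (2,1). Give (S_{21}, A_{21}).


T_{21} = -6
T_{12} = -8
S_{21} = (-6 + -8)/2 = -14/2 = -7
A_{21} = (-6 - -8)/2 = 2/2 = 1
Check: S + A = -7 + 1 = -6 = T_{21}.

(-7, 1)


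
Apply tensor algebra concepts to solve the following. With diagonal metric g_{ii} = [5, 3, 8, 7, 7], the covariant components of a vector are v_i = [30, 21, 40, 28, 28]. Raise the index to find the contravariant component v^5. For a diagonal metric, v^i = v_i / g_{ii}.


To raise an index with a diagonal metric: v^i = v_i / g_{ii}.
For index 5: v_5 = 28, g_{55} = 7
v^5 = 28 / 7 = 4

4


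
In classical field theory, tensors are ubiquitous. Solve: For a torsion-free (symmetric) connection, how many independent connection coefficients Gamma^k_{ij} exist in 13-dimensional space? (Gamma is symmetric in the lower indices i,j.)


Christoffel symbols Gamma^k_{ij} are symmetric in i,j, so there are d * d(d+1)/2 independent symbols.
d = 13
d(d+1)/2 = 13 * 14 / 2 = 91
Total = 13 * 91 = 1183

1183


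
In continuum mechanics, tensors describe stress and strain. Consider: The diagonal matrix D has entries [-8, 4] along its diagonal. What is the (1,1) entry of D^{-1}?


For a diagonal matrix, the inverse has entries (D^{-1})_{ii} = 1/d_{ii}.
The diagonal entries are: d_{11} = -8, d_{22} = 4
We need (D^{-1})_{11} = 1/d_{11} = 1/-8 = -1/8

-1/8


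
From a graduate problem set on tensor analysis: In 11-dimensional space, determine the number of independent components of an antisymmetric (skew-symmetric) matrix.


An antisymmetric rank-2 tensor satisfies A_{ij} = -A_{ji}, so diagonal entries are zero.
The independent components are the upper-triangular entries: C(n, 2) = n(n-1)/2.
n = 11
C(11, 2) = 11 * 10 / 2 = 110 / 2 = 55

55


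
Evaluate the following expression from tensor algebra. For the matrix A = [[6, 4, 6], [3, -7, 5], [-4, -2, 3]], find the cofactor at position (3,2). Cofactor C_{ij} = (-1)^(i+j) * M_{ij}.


To find cofactor C_{32}, delete row 3 and column 2.
The resulting 2x2 submatrix is: [[6, 6], [3, 5]]
Minor M_{32} = 6*5 - 6*3
  = 30 - 18 = 12
Sign = (-1)^(3+2) = (-1)^5 = -1
Cofactor C_{32} = -1 * 12 = -12

-12


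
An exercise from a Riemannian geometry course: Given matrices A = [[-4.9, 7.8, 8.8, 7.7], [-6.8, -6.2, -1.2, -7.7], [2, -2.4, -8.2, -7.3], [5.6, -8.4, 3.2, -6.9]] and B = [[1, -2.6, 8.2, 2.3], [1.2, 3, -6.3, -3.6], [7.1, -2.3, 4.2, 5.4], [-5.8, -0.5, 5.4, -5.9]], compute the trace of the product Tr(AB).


Tr(AB) = sum_i (AB)_{ii} where (AB)_{ii} = sum_k A_{ik} B_{ki}.
(AB)_{11} = -4.9*1 + 7.8*1.2 + 8.8*7.1 + 7.7*-5.8 = 22.28
(AB)_{22} = -6.8*-2.6 + -6.2*3 + -1.2*-2.3 + -7.7*-0.5 = 5.69
(AB)_{33} = 2*8.2 + -2.4*-6.3 + -8.2*4.2 + -7.3*5.4 = -42.34
(AB)_{44} = 5.6*2.3 + -8.4*-3.6 + 3.2*5.4 + -6.9*-5.9 = 101.11
Tr(AB) = 22.28 + 5.69 + -42.34 + 101.11 = 86.74

86.74


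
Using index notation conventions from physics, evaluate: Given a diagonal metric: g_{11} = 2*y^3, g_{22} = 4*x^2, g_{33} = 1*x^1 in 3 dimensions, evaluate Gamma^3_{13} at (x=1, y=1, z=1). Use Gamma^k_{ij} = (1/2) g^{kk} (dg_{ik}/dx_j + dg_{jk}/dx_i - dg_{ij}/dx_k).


For a diagonal metric, Gamma^k_{ij} = (1/2) g^{kk} (dg_{ik}/dx_j + dg_{jk}/dx_i - dg_{ij}/dx_k).
The metric is diagonal, so g_{ab} = 0 for a != b.
At the given point: g_{11} = 2, g_{22} = 4, g_{33} = 1
g^{33} = 1/1
dg_{13}/dx_3 = 0 (off-diagonal)
dg_{33}/dx_1 = dg_{33}/dx_1 = 1
dg_{13}/dx_3 = 0 (off-diagonal)
Numerator = 0 + 1 - 0 = 1
Gamma^3_{13} = 1 / (2 * 1) = 1/2

1/2


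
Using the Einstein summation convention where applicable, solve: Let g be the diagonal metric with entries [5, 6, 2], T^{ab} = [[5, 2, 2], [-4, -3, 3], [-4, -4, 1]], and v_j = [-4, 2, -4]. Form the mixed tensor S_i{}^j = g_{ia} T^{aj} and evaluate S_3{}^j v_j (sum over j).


Step 1: lower the first index. For a diagonal metric, g_{ia} T^{aj} = g_{ii} T^{ij} (no sum on i).
g_{33} = 2
S_3{}^1 = 2 * T^{31} = 2 * -4 = -8
S_3{}^2 = 2 * T^{32} = 2 * -4 = -8
S_3{}^3 = 2 * T^{33} = 2 * 1 = 2
Step 2: contract S_3{}^j with v_j.
S_3{}^1 * v_1 = -8 * -4 = 32
S_3{}^2 * v_2 = -8 * 2 = -16
S_3{}^3 * v_3 = 2 * -4 = -8
Result = 32 + -16 + -8 = 8

8


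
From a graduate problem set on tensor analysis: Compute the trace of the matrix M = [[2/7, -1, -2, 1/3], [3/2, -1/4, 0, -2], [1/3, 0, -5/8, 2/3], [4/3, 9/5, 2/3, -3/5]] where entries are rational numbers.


The trace is the sum of diagonal entries.
Diagonal: M[1,1] = 2/7, M[2,2] = -1/4, M[3,3] = -5/8, M[4,4] = -3/5
Tr(M) = 2/7 + -1/4 + -5/8 + -3/5
Computing step by step:
After adding M[1,1]: 2/7
After adding M[2,2]: 1/28
After adding M[3,3]: -33/56
After adding M[4,4]: -333/280
Tr(M) = -333/280

-333/280


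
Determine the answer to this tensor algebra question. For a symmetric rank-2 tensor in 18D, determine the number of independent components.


A symmetric rank-2 tensor in d dimensions has d(d+1)/2 independent components.
d = 18
d(d+1)/2 = 18 * 19 / 2 = 342 / 2 = 171

171


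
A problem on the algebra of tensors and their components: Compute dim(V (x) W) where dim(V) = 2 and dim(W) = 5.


The dimension of a tensor product is the product of dimensions.
dim(V) = 2, dim(W) = 5
dim(V (x) W) = 2 * 5 = 10

10


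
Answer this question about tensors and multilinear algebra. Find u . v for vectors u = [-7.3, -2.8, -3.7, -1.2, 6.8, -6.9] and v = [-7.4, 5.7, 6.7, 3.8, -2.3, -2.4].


The inner product u . v = sum of u_i * v_i.
Term-by-term: -7.3 * -7.4, -2.8 * 5.7, -3.7 * 6.7, -1.2 * 3.8, 6.8 * -2.3, -6.9 * -2.4
Products: 54.02, -15.96, -24.79, -4.56, -15.64, 16.56
Sum = 54.02 + -15.96 + -24.79 + -4.56 + -15.64 + 16.56 = 9.63

9.63


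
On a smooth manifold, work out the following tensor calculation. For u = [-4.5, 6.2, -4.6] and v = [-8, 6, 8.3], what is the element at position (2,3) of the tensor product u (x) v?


The outer product entry T_{ij} = u_i * v_j.
We need i=2, j=3.
u_2 = 6.2, v_3 = 8.3
T_{2,3} = 6.2 * 8.3 = 51.46

51.46


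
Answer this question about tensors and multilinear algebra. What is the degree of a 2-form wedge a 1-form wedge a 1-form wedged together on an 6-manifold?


The degree of a wedge product is the sum of the degrees of the individual forms.
Degrees: 2, 1, 1
Total degree = 2 + 1 + 1 = 4

4


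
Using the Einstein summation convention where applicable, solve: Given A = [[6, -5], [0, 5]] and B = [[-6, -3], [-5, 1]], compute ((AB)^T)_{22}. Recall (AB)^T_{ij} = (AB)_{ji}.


(AB)^T_{ij} = (AB)_{ji} = sum_k A_{jk} B_{ki}.
For i=2, j=2 we need (AB)_{22}:
A_{21} * B_{12} = 0 * -3 = 0
A_{22} * B_{22} = 5 * 1 = 5
Sum = 0 + 5 = 5

5


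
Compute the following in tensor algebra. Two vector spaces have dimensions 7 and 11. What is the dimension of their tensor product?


The dimension of a tensor product is the product of dimensions.
dim(V) = 7, dim(W) = 11
dim(V (x) W) = 7 * 11 = 77

77


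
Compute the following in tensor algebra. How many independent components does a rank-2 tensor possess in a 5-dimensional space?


The number of components of a rank-r tensor in d dimensions is d^r.
Here d = 5 and r = 2.
5^2 = 25

25


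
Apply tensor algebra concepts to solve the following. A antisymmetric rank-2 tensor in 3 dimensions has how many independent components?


A antisymmetric rank-2 tensor in d dimensions has d(d-1)/2 independent components.
d = 3
d(d-1)/2 = 3 * 2 / 2 = 6 / 2 = 3

3


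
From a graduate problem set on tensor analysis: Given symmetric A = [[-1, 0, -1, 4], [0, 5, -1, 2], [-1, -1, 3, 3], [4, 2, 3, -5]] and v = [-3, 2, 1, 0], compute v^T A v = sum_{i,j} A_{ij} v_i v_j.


First compute Av:
(Av)_1 = -1*-3 + 0*2 + -1*1 + 4*0 = 2
(Av)_2 = 0*-3 + 5*2 + -1*1 + 2*0 = 9
(Av)_3 = -1*-3 + -1*2 + 3*1 + 3*0 = 4
(Av)_4 = 4*-3 + 2*2 + 3*1 + -5*0 = -5
Av = [2, 9, 4, -5]
Then v^T (Av) = -3*2 + 2*9 + 1*4 + 0*-5
= -6 + 18 + 4 + 0 = 16

16


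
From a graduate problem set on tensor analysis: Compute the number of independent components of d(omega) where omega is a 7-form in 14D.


The exterior derivative of a p-form is a (p+1)-form.
Its number of independent components is C(n, p+1).
n = 14, p+1 = 8
C(14, 8) = 3003

3003


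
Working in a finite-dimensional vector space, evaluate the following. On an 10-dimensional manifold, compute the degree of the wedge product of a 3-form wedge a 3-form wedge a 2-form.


The degree of a wedge product is the sum of the degrees of the individual forms.
Degrees: 3, 3, 2
Total degree = 3 + 3 + 2 = 8

8


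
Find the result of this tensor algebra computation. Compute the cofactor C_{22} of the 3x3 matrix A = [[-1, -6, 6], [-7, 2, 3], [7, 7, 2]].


To find cofactor C_{22}, delete row 2 and column 2.
The resulting 2x2 submatrix is: [[-1, 6], [7, 2]]
Minor M_{22} = -1*2 - 6*7
  = -2 - 42 = -44
Sign = (-1)^(2+2) = (-1)^4 = 1
Cofactor C_{22} = 1 * -44 = -44

-44


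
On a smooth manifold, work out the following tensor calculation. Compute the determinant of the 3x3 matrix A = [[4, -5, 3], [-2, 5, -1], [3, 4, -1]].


Expanding along the first row, det(A) = a11*M_11 - a12*M_12 + a13*M_13, where M_1j is the (1,j) minor.
Minor M_11 = 5*-1 - -1*4 = -1
Minor M_12 = -2*-1 - -1*3 = 5
Minor M_13 = -2*4 - 5*3 = -23
det = 4*(-1) - -5*(5) + 3*(-23)
    = -4 - -25 + -69
    = -48

-48


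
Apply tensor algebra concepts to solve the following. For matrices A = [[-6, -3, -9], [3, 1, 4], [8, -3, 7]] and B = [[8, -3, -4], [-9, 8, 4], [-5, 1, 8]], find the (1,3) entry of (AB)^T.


(AB)^T_{ij} = (AB)_{ji} = sum_k A_{jk} B_{ki}.
For i=1, j=3 we need (AB)_{31}:
A_{31} * B_{11} = 8 * 8 = 64
A_{32} * B_{21} = -3 * -9 = 27
A_{33} * B_{31} = 7 * -5 = -35
Sum = 64 + 27 + -35 = 56

56


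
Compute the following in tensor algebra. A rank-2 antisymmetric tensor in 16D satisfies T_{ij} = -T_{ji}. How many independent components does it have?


An antisymmetric rank-2 tensor satisfies A_{ij} = -A_{ji}, so diagonal entries are zero.
The independent components are the upper-triangular entries: C(n, 2) = n(n-1)/2.
n = 16
C(16, 2) = 16 * 15 / 2 = 240 / 2 = 120

120


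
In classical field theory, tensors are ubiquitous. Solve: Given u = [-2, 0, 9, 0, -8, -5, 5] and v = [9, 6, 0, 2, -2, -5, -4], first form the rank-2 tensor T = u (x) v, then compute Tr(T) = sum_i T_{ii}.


The outer product gives T_{ij} = u_i v_j.
The trace (contraction) is Tr(T) = sum_i T_{ii} = sum_i u_i v_i.
Diagonal entries:
T_{11} = u_1 * v_1 = -2 * 9 = -18
T_{22} = u_2 * v_2 = 0 * 6 = 0
T_{33} = u_3 * v_3 = 9 * 0 = 0
T_{44} = u_4 * v_4 = 0 * 2 = 0
T_{55} = u_5 * v_5 = -8 * -2 = 16
T_{66} = u_6 * v_6 = -5 * -5 = 25
T_{77} = u_7 * v_7 = 5 * -4 = -20
Tr(T) = -18 + 0 + 0 + 0 + 16 + 25 + -20 = 3

3


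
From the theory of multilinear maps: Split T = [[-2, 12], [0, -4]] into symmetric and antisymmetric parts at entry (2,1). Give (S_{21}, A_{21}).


T_{21} = 0
T_{12} = 12
S_{21} = (0 + 12)/2 = 12/2 = 6
A_{21} = (0 - 12)/2 = -12/2 = -6
Check: S + A = 6 + -6 = 0 = T_{21}.

(6, -6)


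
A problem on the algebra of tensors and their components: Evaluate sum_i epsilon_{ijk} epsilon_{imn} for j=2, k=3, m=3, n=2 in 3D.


Using the identity: epsilon_{ijk} epsilon_{imn} = delta_{jm} delta_{kn} - delta_{jn} delta_{km}.
delta_{23} = 0
delta_{32} = 0
delta_{22} = 1
delta_{33} = 1
Result = 0 * 0 - 1 * 1 = 0 - 1 = -1

-1


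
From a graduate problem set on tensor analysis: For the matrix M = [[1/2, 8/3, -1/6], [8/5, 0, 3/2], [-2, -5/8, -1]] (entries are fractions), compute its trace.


The trace is the sum of diagonal entries.
Diagonal: M[1,1] = 1/2, M[2,2] = 0, M[3,3] = -1
Tr(M) = 1/2 + 0 + -1
Computing step by step:
After adding M[1,1]: 1/2
After adding M[2,2]: 1/2
After adding M[3,3]: -1/2
Tr(M) = -1/2

-1/2


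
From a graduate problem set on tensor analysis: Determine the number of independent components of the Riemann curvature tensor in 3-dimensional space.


The Riemann tensor in d dimensions has d^2(d^2 - 1)/12 independent components.
d = 3, so d^2 = 9
d^2 - 1 = 8
d^2(d^2 - 1) = 9 * 8 = 72
Divide by 12: 72 / 12 = 6

6


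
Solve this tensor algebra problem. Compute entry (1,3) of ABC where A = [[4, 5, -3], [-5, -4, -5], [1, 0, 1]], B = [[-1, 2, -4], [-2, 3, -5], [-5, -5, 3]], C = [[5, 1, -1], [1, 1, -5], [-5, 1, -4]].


(ABC)_{13} = sum_m (AB)_{1m} C_{m3}. First compute row 1 of AB.
(AB)_{11} = 4*-1 + 5*-2 + -3*-5 = 1
(AB)_{12} = 4*2 + 5*3 + -3*-5 = 38
(AB)_{13} = 4*-4 + 5*-5 + -3*3 = -50
Now contract with column 3 of C:
(AB)_{11} * C_{13} = 1 * -1 = -1
(AB)_{12} * C_{23} = 38 * -5 = -190
(AB)_{13} * C_{33} = -50 * -4 = 200
(ABC)_{13} = -1 + -190 + 200 = 9

9


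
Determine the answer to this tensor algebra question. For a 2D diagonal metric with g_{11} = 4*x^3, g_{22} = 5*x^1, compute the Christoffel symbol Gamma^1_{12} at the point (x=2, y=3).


For a diagonal metric, Gamma^k_{ij} = (1/2) g^{kk} (dg_{ik}/dx_j + dg_{jk}/dx_i - dg_{ij}/dx_k).
The metric is diagonal, so g_{ab} = 0 for a != b.
At the given point: g_{11} = 32, g_{22} = 10
g^{11} = 1/32
dg_{11}/dx_2 = dg_{11}/dx_2 = 0
dg_{21}/dx_1 = 0 (off-diagonal)
dg_{12}/dx_1 = 0 (off-diagonal)
Numerator = 0 + 0 - 0 = 0
Gamma^1_{12} = 0 / (2 * 32) = 0

0


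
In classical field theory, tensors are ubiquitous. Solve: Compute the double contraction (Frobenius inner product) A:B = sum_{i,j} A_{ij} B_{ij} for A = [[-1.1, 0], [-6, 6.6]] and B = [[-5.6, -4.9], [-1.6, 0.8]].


A:B = sum over all i,j of A_{ij} * B_{ij}.
Row 1: -1.1*-5.6=6.16, 0*-4.9=0 => row sum = 6.16
Row 2: -6*-1.6=9.6, 6.6*0.8=5.28 => row sum = 14.88
Total = 6.16 + 14.88 = 21.04

21.04


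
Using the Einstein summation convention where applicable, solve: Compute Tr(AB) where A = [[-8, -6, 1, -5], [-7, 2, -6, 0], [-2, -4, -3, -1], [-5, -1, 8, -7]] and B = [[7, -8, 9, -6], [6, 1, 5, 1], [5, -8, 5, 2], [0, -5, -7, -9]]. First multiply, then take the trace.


Tr(AB) = sum_i (AB)_{ii} where (AB)_{ii} = sum_k A_{ik} B_{ki}.
(AB)_{11} = -8*7 + -6*6 + 1*5 + -5*0 = -87
(AB)_{22} = -7*-8 + 2*1 + -6*-8 + 0*-5 = 106
(AB)_{33} = -2*9 + -4*5 + -3*5 + -1*-7 = -46
(AB)_{44} = -5*-6 + -1*1 + 8*2 + -7*-9 = 108
Tr(AB) = -87 + 106 + -46 + 108 = 81

81


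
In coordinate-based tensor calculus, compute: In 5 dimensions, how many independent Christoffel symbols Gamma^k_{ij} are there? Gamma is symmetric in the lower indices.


Christoffel symbols Gamma^k_{ij} are symmetric in i,j, so there are d * d(d+1)/2 independent symbols.
d = 5
d(d+1)/2 = 5 * 6 / 2 = 15
Total = 5 * 15 = 75

75


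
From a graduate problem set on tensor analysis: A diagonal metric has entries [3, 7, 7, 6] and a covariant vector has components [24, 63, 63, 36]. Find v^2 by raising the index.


To raise an index with a diagonal metric: v^i = v_i / g_{ii}.
For index 2: v_2 = 63, g_{22} = 7
v^2 = 63 / 7 = 9

9


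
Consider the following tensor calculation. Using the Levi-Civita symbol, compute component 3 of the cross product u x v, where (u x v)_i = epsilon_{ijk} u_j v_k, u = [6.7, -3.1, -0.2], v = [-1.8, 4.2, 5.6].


(u x v)_3 = sum_{j,k} epsilon_{3jk} u_j v_k. Only permutations of (1,2,3) contribute; the two non-zero terms are:
eps_{312} u_1 v_2 = 1 * 6.7 * 4.2 = 28.14
eps_{321} u_2 v_1 = -1 * -3.1 * -1.8 = -5.58
(u x v)_3 = 22.56

22.56


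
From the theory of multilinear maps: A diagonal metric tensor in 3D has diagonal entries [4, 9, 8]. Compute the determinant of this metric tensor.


For a diagonal metric, the determinant is the product of diagonal entries.
Diagonal entries: 4, 9, 8
det(g) = 4 * 9 * 8 = 288

288


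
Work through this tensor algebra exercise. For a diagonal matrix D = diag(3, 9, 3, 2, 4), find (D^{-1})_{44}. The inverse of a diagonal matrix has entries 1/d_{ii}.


For a diagonal matrix, the inverse has entries (D^{-1})_{ii} = 1/d_{ii}.
The diagonal entries are: d_{11} = 3, d_{22} = 9, d_{33} = 3, d_{44} = 2, d_{55} = 4
We need (D^{-1})_{44} = 1/d_{44} = 1/2 = 1/2

1/2


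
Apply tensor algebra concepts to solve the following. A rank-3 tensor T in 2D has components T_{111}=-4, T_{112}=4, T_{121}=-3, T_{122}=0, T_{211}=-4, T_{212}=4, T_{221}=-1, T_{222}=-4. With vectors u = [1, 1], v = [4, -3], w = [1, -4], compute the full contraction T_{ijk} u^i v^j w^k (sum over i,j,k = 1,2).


S = sum over i,j,k of T_{ijk} u_i v_j w_k. Expanding all 8 terms:
T_{111}*u_1*v_1*w_1 = -4*1*4*1 = -16  (running total: -16)
T_{112}*u_1*v_1*w_2 = 4*1*4*-4 = -64  (running total: -80)
T_{121}*u_1*v_2*w_1 = -3*1*-3*1 = 9  (running total: -71)
T_{122}*u_1*v_2*w_2 = 0*1*-3*-4 = 0  (running total: -71)
T_{211}*u_2*v_1*w_1 = -4*1*4*1 = -16  (running total: -87)
T_{212}*u_2*v_1*w_2 = 4*1*4*-4 = -64  (running total: -151)
T_{221}*u_2*v_2*w_1 = -1*1*-3*1 = 3  (running total: -148)
T_{222}*u_2*v_2*w_2 = -4*1*-3*-4 = -48  (running total: -196)
S = -196

-196


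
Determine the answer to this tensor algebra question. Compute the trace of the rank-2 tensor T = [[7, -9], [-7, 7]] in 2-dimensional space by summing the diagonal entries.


The contraction (trace) of a rank-2 tensor is the sum of its diagonal elements.
Diagonal entries: A[1,1] = 7, A[2,2] = 7
Tr(A) = 7 + 7 = 14

14


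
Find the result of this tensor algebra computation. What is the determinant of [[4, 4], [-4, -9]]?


For a 2x2 matrix [[a, b], [c, d]], det = a*d - b*c.
a = 4, b = 4, c = -4, d = -9
a*d = 4 * -9 = -36
b*c = 4 * -4 = -16
det = -36 - -16 = -20

-20


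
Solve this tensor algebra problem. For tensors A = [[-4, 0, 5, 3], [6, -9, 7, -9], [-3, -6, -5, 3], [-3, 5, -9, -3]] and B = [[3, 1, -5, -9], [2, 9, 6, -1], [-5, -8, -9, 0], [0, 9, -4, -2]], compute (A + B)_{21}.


Tensor addition is component-wise: (A + B)_{ij} = A_{ij} + B_{ij}.
A_{21} = 6
B_{21} = 2
(A + B)_{21} = 6 + 2 = 8

8


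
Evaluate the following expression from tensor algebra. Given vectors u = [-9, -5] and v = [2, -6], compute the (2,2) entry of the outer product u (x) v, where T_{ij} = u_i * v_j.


The outer product entry T_{ij} = u_i * v_j.
We need i=2, j=2.
u_2 = -5, v_2 = -6
T_{2,2} = -5 * -6 = 30

30


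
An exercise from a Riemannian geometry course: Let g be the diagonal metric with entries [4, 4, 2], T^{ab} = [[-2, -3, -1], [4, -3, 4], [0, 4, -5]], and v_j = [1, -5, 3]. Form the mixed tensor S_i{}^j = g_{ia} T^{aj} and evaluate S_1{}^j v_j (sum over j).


Step 1: lower the first index. For a diagonal metric, g_{ia} T^{aj} = g_{ii} T^{ij} (no sum on i).
g_{11} = 4
S_1{}^1 = 4 * T^{11} = 4 * -2 = -8
S_1{}^2 = 4 * T^{12} = 4 * -3 = -12
S_1{}^3 = 4 * T^{13} = 4 * -1 = -4
Step 2: contract S_1{}^j with v_j.
S_1{}^1 * v_1 = -8 * 1 = -8
S_1{}^2 * v_2 = -12 * -5 = 60
S_1{}^3 * v_3 = -4 * 3 = -12
Result = -8 + 60 + -12 = 40

40


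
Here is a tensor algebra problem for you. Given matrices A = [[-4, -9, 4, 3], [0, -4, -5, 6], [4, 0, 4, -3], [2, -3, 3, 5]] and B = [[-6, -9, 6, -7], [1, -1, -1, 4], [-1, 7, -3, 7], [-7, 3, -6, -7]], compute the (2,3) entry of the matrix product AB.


(AB)_{ij} = sum_k A_{ik} B_{kj}.
For i=2, j=3:
A_{21} * B_{13} = 0 * 6 = 0
A_{22} * B_{23} = -4 * -1 = 4
A_{23} * B_{33} = -5 * -3 = 15
A_{24} * B_{43} = 6 * -6 = -36
Sum = 0 + 4 + 15 + -36 = -17

-17


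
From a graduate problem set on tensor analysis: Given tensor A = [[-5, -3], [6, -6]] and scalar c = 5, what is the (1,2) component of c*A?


Scalar multiplication: (cA)_{ij} = c * A_{ij}.
c = 5
A_{12} = -3
(cA)_{12} = 5 * -3 = -15

-15


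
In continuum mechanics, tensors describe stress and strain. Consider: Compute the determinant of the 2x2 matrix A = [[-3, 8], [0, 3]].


For a 2x2 matrix [[a, b], [c, d]], det = a*d - b*c.
a = -3, b = 8, c = 0, d = 3
a*d = -3 * 3 = -9
b*c = 8 * 0 = 0
det = -9 - 0 = -9

-9


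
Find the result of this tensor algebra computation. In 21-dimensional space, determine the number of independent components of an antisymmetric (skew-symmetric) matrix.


An antisymmetric rank-2 tensor satisfies A_{ij} = -A_{ji}, so diagonal entries are zero.
The independent components are the upper-triangular entries: C(n, 2) = n(n-1)/2.
n = 21
C(21, 2) = 21 * 20 / 2 = 420 / 2 = 210

210


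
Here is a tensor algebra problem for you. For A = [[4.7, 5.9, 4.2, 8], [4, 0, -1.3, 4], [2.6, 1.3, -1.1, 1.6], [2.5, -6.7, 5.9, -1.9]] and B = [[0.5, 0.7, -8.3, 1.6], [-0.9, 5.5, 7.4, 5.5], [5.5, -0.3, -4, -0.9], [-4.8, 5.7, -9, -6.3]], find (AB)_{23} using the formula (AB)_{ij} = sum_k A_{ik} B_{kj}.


(AB)_{ij} = sum_k A_{ik} B_{kj}.
For i=2, j=3:
A_{21} * B_{13} = 4 * -8.3 = -33.2
A_{22} * B_{23} = 0 * 7.4 = 0
A_{23} * B_{33} = -1.3 * -4 = 5.2
A_{24} * B_{43} = 4 * -9 = -36
Sum = -33.2 + 0 + 5.2 + -36 = -64

-64


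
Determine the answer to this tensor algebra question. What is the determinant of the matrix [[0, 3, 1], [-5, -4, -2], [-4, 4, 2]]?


Expanding along the first row, det(A) = a11*M_11 - a12*M_12 + a13*M_13, where M_1j is the (1,j) minor.
Minor M_11 = -4*2 - -2*4 = 0
Minor M_12 = -5*2 - -2*-4 = -18
Minor M_13 = -5*4 - -4*-4 = -36
det = 0*(0) - 3*(-18) + 1*(-36)
    = 0 - -54 + -36
    = 18

18


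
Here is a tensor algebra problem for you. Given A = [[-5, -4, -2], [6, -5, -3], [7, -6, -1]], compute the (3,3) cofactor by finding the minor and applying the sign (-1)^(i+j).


To find cofactor C_{33}, delete row 3 and column 3.
The resulting 2x2 submatrix is: [[-5, -4], [6, -5]]
Minor M_{33} = -5*-5 - -4*6
  = 25 - -24 = 49
Sign = (-1)^(3+3) = (-1)^6 = 1
Cofactor C_{33} = 1 * 49 = 49

49
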